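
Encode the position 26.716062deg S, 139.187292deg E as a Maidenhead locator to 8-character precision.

Shift to the Maidenhead origin (180°W, 90°S): lon 319.18729, lat 63.28394.
Field: lon ⌊319.18729/20⌋ = 15 → P; lat ⌊63.28394/10⌋ = 6 → G.
Square: lon ⌊19.18729/2⌋ = 9; lat ⌊3.28394/1⌋ = 3.
Subsquare: lon ⌊1.18729/0.0833333⌋ = 14 → o; lat ⌊0.28394/0.0416667⌋ = 6 → g.
Extended square: lon ⌊0.02063/0.00833333⌋ = 2; lat ⌊0.03394/0.00416667⌋ = 8.

PG93og28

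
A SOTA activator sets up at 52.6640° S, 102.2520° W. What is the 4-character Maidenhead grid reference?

Offset from 180°W / 90°S: lon 77.75°, lat 37.34°.
Field: lon ⌊77.75/20⌋ = 3 → D; lat ⌊37.34/10⌋ = 3 → D.
Square: lon ⌊17.75/2⌋ = 8; lat ⌊7.34/1⌋ = 7.

DD87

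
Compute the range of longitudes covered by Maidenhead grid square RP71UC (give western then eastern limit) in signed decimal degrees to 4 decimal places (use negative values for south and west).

Field R=17, P=15: +17·20° lon, +15·10° lat → SW at lon 160°, lat 60°.
Square 7, 1: +7·2° lon, +1·1° lat → SW at lon 174°, lat 61°.
Subsquare u=20, c=2: +20·0.0833333° lon, +2·0.0416667° lat → SW at lon 175.667°, lat 61.0833°.
Cell spans 0.0833333° lon × 0.0416667° lat.
west 175.6667, east 175.7500.

175.6667, 175.7500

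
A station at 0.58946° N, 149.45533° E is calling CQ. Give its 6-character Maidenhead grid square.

Shift to the Maidenhead origin (180°W, 90°S): lon 329.4553, lat 90.5895.
Field: 329.4553/20 → 16 → Q, 90.5895/10 → 9 → J; chars QJ.
Square: 9.4553/2 → 4, 0.5895/1 → 0; chars 40.
Subsquare: 1.4553/0.0833333 → 17 → r, 0.5895/0.0416667 → 14 → o; chars ro.

QJ40ro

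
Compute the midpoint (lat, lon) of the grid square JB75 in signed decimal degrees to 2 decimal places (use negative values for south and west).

-74.50, 15.00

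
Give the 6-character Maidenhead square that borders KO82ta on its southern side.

KO81tx

Latitude subsquare a = 0; −1 → -1, wraps to 23 = x, carry into square.
Latitude square 2; −1 → 1.
The longitude characters are unchanged.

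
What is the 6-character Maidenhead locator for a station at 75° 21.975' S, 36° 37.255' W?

Add 180° to longitude and 90° to latitude: 143.3791, 14.6338.
Field: 143.3791/20 → 7 → H, 14.6338/10 → 1 → B; chars HB.
Square: 3.3791/2 → 1, 4.6338/1 → 4; chars 14.
Subsquare: 1.3791/0.0833333 → 16 → q, 0.6338/0.0416667 → 15 → p; chars qp.

HB14qp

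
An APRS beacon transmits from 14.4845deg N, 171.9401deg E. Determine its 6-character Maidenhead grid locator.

Offset from 180°W / 90°S: lon 351.9401°, lat 104.4845°.
Field: 351.9401/20 → 17 → R, 104.4845/10 → 10 → K; chars RK.
Square: 11.9401/2 → 5, 4.4845/1 → 4; chars 54.
Subsquare: 1.9401/0.0833333 → 23 → x, 0.4845/0.0416667 → 11 → l; chars xl.

RK54xl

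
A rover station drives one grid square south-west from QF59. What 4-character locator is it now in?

Longitude square 5; −1 → 4.
Latitude square 9; −1 → 8.

QF48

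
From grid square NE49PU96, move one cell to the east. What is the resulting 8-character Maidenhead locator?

NE49qu06

Longitude extended square 9; +1 → 10, wraps to 0, carry into subsquare.
Longitude subsquare p = 15; +1 → 16 = q.
The latitude characters are unchanged.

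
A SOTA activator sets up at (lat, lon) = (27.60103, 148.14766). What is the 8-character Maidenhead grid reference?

QL47bo74

Add 180° to longitude and 90° to latitude: 328.14766, 117.60103.
Field (20°×10°, letters A–R): 328.14766/20 → 16 → Q, 117.60103/10 → 11 → L; chars QL.
Square (2°×1°, digits 0–9): 8.14766/2 → 4, 7.60103/1 → 7; chars 47.
Subsquare (5′×2.5′, letters a–x): 0.14766/0.0833333 → 1 → b, 0.60103/0.0416667 → 14 → o; chars bo.
Extended square (30″×15″, digits 0–9): 0.06433/0.00833333 → 7, 0.01770/0.00416667 → 4; chars 74.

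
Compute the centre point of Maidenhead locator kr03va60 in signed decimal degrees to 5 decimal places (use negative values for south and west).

83.00208, 21.80417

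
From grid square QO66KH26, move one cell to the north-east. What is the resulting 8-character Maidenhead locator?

Longitude extended square 2; +1 → 3.
Latitude extended square 6; +1 → 7.

QO66kh37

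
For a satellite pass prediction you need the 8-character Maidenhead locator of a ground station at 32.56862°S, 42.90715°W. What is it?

Offset from 180°W / 90°S: lon 137.09285°, lat 57.43138°.
Field: lon ⌊137.09285/20⌋ = 6 → G; lat ⌊57.43138/10⌋ = 5 → F.
Square: lon ⌊17.09285/2⌋ = 8; lat ⌊7.43138/1⌋ = 7.
Subsquare: lon ⌊1.09285/0.0833333⌋ = 13 → n; lat ⌊0.43138/0.0416667⌋ = 10 → k.
Extended square: lon ⌊0.00952/0.00833333⌋ = 1; lat ⌊0.01471/0.00416667⌋ = 3.

GF87nk13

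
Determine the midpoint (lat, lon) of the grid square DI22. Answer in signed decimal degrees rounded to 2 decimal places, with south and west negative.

-7.50, -115.00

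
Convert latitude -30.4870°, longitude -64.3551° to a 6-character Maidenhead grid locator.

FF79tm

Offset from 180°W / 90°S: lon 115.6449°, lat 59.5130°.
Field: lon ⌊115.6449/20⌋ = 5 → F; lat ⌊59.5130/10⌋ = 5 → F.
Square: lon ⌊15.6449/2⌋ = 7; lat ⌊9.5130/1⌋ = 9.
Subsquare: lon ⌊1.6449/0.0833333⌋ = 19 → t; lat ⌊0.5130/0.0416667⌋ = 12 → m.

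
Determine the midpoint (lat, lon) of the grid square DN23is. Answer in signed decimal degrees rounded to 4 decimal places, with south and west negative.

43.7708, -115.2917

Field D=3, N=13: +3·20° lon, +13·10° lat → SW at lon -120°, lat 40°.
Square 2, 3: +2·2° lon, +3·1° lat → SW at lon -116°, lat 43°.
Subsquare i=8, s=18: +8·0.0833333° lon, +18·0.0416667° lat → SW at lon -115.333°, lat 43.75°.
Cell spans 0.0833333° lon × 0.0416667° lat. Centre is SW corner plus half of each.
latitude 43.7708, longitude -115.2917.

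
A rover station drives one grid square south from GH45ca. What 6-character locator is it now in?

Latitude subsquare a = 0; −1 → -1, wraps to 23 = x, carry into square.
Latitude square 5; −1 → 4.
The longitude characters are unchanged.

GH44cx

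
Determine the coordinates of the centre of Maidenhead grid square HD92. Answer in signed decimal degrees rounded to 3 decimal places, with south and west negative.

Field H=7, D=3: +7·20° lon, +3·10° lat → SW at lon -40°, lat -60°.
Square 9, 2: +9·2° lon, +2·1° lat → SW at lon -22°, lat -58°.
Cell spans 2° lon × 1° lat. Centre is SW corner plus half of each.
latitude -57.500, longitude -21.000.

-57.500, -21.000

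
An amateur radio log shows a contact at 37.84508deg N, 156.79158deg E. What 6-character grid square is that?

Shift to the Maidenhead origin (180°W, 90°S): lon 336.7916, lat 127.8451.
Field: 336.7916/20 → 16 → Q, 127.8451/10 → 12 → M; chars QM.
Square: 16.7916/2 → 8, 7.8451/1 → 7; chars 87.
Subsquare: 0.7916/0.0833333 → 9 → j, 0.8451/0.0416667 → 20 → u; chars ju.

QM87ju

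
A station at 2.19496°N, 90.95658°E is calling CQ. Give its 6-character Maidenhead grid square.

Offset from 180°W / 90°S: lon 270.9566°, lat 92.1950°.
Field: 270.9566/20 → 13 → N, 92.1950/10 → 9 → J; chars NJ.
Square: 10.9566/2 → 5, 2.1950/1 → 2; chars 52.
Subsquare: 0.9566/0.0833333 → 11 → l, 0.1950/0.0416667 → 4 → e; chars le.

NJ52le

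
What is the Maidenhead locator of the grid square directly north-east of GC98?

Longitude square 9; +1 → 10, wraps to 0, carry into field.
Longitude field G = 6; +1 → 7 = H.
Latitude square 8; +1 → 9.

HC09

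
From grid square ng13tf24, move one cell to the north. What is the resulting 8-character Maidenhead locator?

Latitude extended square 4; +1 → 5.
The longitude characters are unchanged.

NG13tf25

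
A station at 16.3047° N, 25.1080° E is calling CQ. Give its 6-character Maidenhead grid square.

KK26nh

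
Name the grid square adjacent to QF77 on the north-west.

QF68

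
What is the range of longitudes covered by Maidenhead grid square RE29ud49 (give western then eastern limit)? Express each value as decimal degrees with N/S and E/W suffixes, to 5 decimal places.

165.70000° E, 165.70833° E

Field R=17, E=4: +17·20° lon, +4·10° lat → SW at lon 160°, lat -50°.
Square 2, 9: +2·2° lon, +9·1° lat → SW at lon 164°, lat -41°.
Subsquare u=20, d=3: +20·0.0833333° lon, +3·0.0416667° lat → SW at lon 165.667°, lat -40.875°.
Extended square 4, 9: +4·0.00833333° lon, +9·0.00416667° lat → SW at lon 165.7°, lat -40.8375°.
Cell spans 0.00833333° lon × 0.00416667° lat.
west 165.70000° E, east 165.70833° E.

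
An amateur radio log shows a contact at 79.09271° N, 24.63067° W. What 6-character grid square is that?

HQ79qc

Add 180° to longitude and 90° to latitude: 155.3693, 169.0927.
Field: lon ⌊155.3693/20⌋ = 7 → H; lat ⌊169.0927/10⌋ = 16 → Q.
Square: lon ⌊15.3693/2⌋ = 7; lat ⌊9.0927/1⌋ = 9.
Subsquare: lon ⌊1.3693/0.0833333⌋ = 16 → q; lat ⌊0.0927/0.0416667⌋ = 2 → c.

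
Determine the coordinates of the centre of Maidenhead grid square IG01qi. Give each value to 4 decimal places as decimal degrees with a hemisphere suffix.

Field I=8, G=6: +8·20° lon, +6·10° lat → SW at lon -20°, lat -30°.
Square 0, 1: +0·2° lon, +1·1° lat → SW at lon -20°, lat -29°.
Subsquare q=16, i=8: +16·0.0833333° lon, +8·0.0416667° lat → SW at lon -18.6667°, lat -28.6667°.
Cell spans 0.0833333° lon × 0.0416667° lat. Centre is SW corner plus half of each.
latitude 28.6458° S, longitude 18.6250° W.

28.6458° S, 18.6250° W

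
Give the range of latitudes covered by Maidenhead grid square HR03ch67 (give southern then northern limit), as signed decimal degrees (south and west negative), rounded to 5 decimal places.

83.32083, 83.32500

Field H=7, R=17: +7·20° lon, +17·10° lat → SW at lon -40°, lat 80°.
Square 0, 3: +0·2° lon, +3·1° lat → SW at lon -40°, lat 83°.
Subsquare c=2, h=7: +2·0.0833333° lon, +7·0.0416667° lat → SW at lon -39.8333°, lat 83.2917°.
Extended square 6, 7: +6·0.00833333° lon, +7·0.00416667° lat → SW at lon -39.7833°, lat 83.3208°.
Cell spans 0.00833333° lon × 0.00416667° lat.
south 83.32083, north 83.32500.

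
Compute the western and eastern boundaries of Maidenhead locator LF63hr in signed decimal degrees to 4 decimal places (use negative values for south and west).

52.5833, 52.6667

Field L=11, F=5: +11·20° lon, +5·10° lat → SW at lon 40°, lat -40°.
Square 6, 3: +6·2° lon, +3·1° lat → SW at lon 52°, lat -37°.
Subsquare h=7, r=17: +7·0.0833333° lon, +17·0.0416667° lat → SW at lon 52.5833°, lat -36.2917°.
Cell spans 0.0833333° lon × 0.0416667° lat.
west 52.5833, east 52.6667.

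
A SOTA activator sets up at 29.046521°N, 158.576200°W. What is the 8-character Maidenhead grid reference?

BL09rb01

Add 180° to longitude and 90° to latitude: 21.42380, 119.04652.
Field: 21.42380/20 → 1 → B, 119.04652/10 → 11 → L; chars BL.
Square: 1.42380/2 → 0, 9.04652/1 → 9; chars 09.
Subsquare: 1.42380/0.0833333 → 17 → r, 0.04652/0.0416667 → 1 → b; chars rb.
Extended square: 0.00713/0.00833333 → 0, 0.00485/0.00416667 → 1; chars 01.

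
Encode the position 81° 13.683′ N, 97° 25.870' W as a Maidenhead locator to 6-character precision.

ER11gf

Offset from 180°W / 90°S: lon 82.5688°, lat 171.2280°.
Field: 82.5688/20 → 4 → E, 171.2280/10 → 17 → R; chars ER.
Square: 2.5688/2 → 1, 1.2280/1 → 1; chars 11.
Subsquare: 0.5688/0.0833333 → 6 → g, 0.2280/0.0416667 → 5 → f; chars gf.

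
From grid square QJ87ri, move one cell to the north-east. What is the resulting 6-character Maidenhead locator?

QJ87sj

Longitude subsquare r = 17; +1 → 18 = s.
Latitude subsquare i = 8; +1 → 9 = j.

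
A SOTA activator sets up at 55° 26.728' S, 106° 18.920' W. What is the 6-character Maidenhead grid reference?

DD64un

Shift to the Maidenhead origin (180°W, 90°S): lon 73.6847, lat 34.5545.
Field: lon ⌊73.6847/20⌋ = 3 → D; lat ⌊34.5545/10⌋ = 3 → D.
Square: lon ⌊13.6847/2⌋ = 6; lat ⌊4.5545/1⌋ = 4.
Subsquare: lon ⌊1.6847/0.0833333⌋ = 20 → u; lat ⌊0.5545/0.0416667⌋ = 13 → n.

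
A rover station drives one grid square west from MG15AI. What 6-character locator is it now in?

Longitude subsquare a = 0; −1 → -1, wraps to 23 = x, carry into square.
Longitude square 1; −1 → 0.
The latitude characters are unchanged.

MG05xi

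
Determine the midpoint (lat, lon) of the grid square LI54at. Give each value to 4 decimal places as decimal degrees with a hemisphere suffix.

5.1875° S, 50.0417° E

Field L=11, I=8: +11·20° lon, +8·10° lat → SW at lon 40°, lat -10°.
Square 5, 4: +5·2° lon, +4·1° lat → SW at lon 50°, lat -6°.
Subsquare a=0, t=19: +0·0.0833333° lon, +19·0.0416667° lat → SW at lon 50°, lat -5.20833°.
Cell spans 0.0833333° lon × 0.0416667° lat. Centre is SW corner plus half of each.
latitude 5.1875° S, longitude 50.0417° E.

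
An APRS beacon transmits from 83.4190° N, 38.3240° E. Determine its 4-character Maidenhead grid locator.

KR93

Shift to the Maidenhead origin (180°W, 90°S): lon 218.32, lat 173.42.
Field: 218.32/20 → 10 → K, 173.42/10 → 17 → R; chars KR.
Square: 18.32/2 → 9, 3.42/1 → 3; chars 93.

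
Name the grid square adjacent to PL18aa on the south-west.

PL07xx

Longitude subsquare a = 0; −1 → -1, wraps to 23 = x, carry into square.
Longitude square 1; −1 → 0.
Latitude subsquare a = 0; −1 → -1, wraps to 23 = x, carry into square.
Latitude square 8; −1 → 7.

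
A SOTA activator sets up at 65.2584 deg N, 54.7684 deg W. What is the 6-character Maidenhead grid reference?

GP25og

Add 180° to longitude and 90° to latitude: 125.2316, 155.2584.
Field (20°×10°, letters A–R): 125.2316/20 → 6 → G, 155.2584/10 → 15 → P; chars GP.
Square (2°×1°, digits 0–9): 5.2316/2 → 2, 5.2584/1 → 5; chars 25.
Subsquare (5′×2.5′, letters a–x): 1.2316/0.0833333 → 14 → o, 0.2584/0.0416667 → 6 → g; chars og.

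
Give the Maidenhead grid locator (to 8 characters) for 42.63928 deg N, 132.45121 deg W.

Offset from 180°W / 90°S: lon 47.54879°, lat 132.63928°.
Field (20°×10°, letters A–R): lon ⌊47.54879/20⌋ = 2 → C; lat ⌊132.63928/10⌋ = 13 → N.
Square (2°×1°, digits 0–9): lon ⌊7.54879/2⌋ = 3; lat ⌊2.63928/1⌋ = 2.
Subsquare (5′×2.5′, letters a–x): lon ⌊1.54879/0.0833333⌋ = 18 → s; lat ⌊0.63928/0.0416667⌋ = 15 → p.
Extended square (30″×15″, digits 0–9): lon ⌊0.04879/0.00833333⌋ = 5; lat ⌊0.01428/0.00416667⌋ = 3.

CN32sp53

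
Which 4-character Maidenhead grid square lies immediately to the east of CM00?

CM10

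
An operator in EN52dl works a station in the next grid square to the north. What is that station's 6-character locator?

EN52dm

Latitude subsquare l = 11; +1 → 12 = m.
The longitude characters are unchanged.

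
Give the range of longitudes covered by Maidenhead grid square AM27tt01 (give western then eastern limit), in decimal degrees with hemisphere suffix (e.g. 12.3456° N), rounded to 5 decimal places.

Field A=0, M=12: +0·20° lon, +12·10° lat → SW at lon -180°, lat 30°.
Square 2, 7: +2·2° lon, +7·1° lat → SW at lon -176°, lat 37°.
Subsquare t=19, t=19: +19·0.0833333° lon, +19·0.0416667° lat → SW at lon -174.417°, lat 37.7917°.
Extended square 0, 1: +0·0.00833333° lon, +1·0.00416667° lat → SW at lon -174.417°, lat 37.7958°.
Cell spans 0.00833333° lon × 0.00416667° lat.
west 174.41667° W, east 174.40833° W.

174.41667° W, 174.40833° W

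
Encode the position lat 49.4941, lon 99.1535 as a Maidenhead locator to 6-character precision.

NN99nl

Add 180° to longitude and 90° to latitude: 279.1535, 139.4941.
Field: lon ⌊279.1535/20⌋ = 13 → N; lat ⌊139.4941/10⌋ = 13 → N.
Square: lon ⌊19.1535/2⌋ = 9; lat ⌊9.4941/1⌋ = 9.
Subsquare: lon ⌊1.1535/0.0833333⌋ = 13 → n; lat ⌊0.4941/0.0416667⌋ = 11 → l.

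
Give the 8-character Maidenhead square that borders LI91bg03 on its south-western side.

LI91ag92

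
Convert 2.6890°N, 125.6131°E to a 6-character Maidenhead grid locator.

PJ22tq

Offset from 180°W / 90°S: lon 305.6131°, lat 92.6890°.
Field (20°×10°, letters A–R): 305.6131/20 → 15 → P, 92.6890/10 → 9 → J; chars PJ.
Square (2°×1°, digits 0–9): 5.6131/2 → 2, 2.6890/1 → 2; chars 22.
Subsquare (5′×2.5′, letters a–x): 1.6131/0.0833333 → 19 → t, 0.6890/0.0416667 → 16 → q; chars tq.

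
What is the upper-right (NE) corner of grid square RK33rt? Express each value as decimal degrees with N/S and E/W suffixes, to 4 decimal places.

Field R=17, K=10: +17·20° lon, +10·10° lat → SW at lon 160°, lat 10°.
Square 3, 3: +3·2° lon, +3·1° lat → SW at lon 166°, lat 13°.
Subsquare r=17, t=19: +17·0.0833333° lon, +19·0.0416667° lat → SW at lon 167.417°, lat 13.7917°.
Cell spans 0.0833333° lon × 0.0416667° lat. NE corner is SW corner plus one full cell.
latitude 13.8333° N, longitude 167.5000° E.

13.8333° N, 167.5000° E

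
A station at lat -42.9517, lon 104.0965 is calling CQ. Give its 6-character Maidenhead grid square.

Shift to the Maidenhead origin (180°W, 90°S): lon 284.0965, lat 47.0483.
Field: 284.0965/20 → 14 → O, 47.0483/10 → 4 → E; chars OE.
Square: 4.0965/2 → 2, 7.0483/1 → 7; chars 27.
Subsquare: 0.0965/0.0833333 → 1 → b, 0.0483/0.0416667 → 1 → b; chars bb.

OE27bb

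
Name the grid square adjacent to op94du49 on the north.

OP94dv40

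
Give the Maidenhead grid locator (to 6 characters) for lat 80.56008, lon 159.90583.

QR90wn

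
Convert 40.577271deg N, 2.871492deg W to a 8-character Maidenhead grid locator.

IN80nn58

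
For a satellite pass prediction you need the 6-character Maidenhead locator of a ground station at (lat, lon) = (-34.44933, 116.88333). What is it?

OF85kn

Shift to the Maidenhead origin (180°W, 90°S): lon 296.8833, lat 55.5507.
Field (20°×10°, letters A–R): lon ⌊296.8833/20⌋ = 14 → O; lat ⌊55.5507/10⌋ = 5 → F.
Square (2°×1°, digits 0–9): lon ⌊16.8833/2⌋ = 8; lat ⌊5.5507/1⌋ = 5.
Subsquare (5′×2.5′, letters a–x): lon ⌊0.8833/0.0833333⌋ = 10 → k; lat ⌊0.5507/0.0416667⌋ = 13 → n.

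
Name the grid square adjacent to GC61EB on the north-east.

GC61fc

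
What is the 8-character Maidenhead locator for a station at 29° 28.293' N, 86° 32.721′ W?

EL69rl43

Add 180° to longitude and 90° to latitude: 93.45465, 119.47155.
Field: 93.45465/20 → 4 → E, 119.47155/10 → 11 → L; chars EL.
Square: 13.45465/2 → 6, 9.47155/1 → 9; chars 69.
Subsquare: 1.45465/0.0833333 → 17 → r, 0.47155/0.0416667 → 11 → l; chars rl.
Extended square: 0.03798/0.00833333 → 4, 0.01322/0.00416667 → 3; chars 43.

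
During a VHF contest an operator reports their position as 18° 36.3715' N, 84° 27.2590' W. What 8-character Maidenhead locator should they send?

EK78so55

Shift to the Maidenhead origin (180°W, 90°S): lon 95.54568, lat 108.60619.
Field: 95.54568/20 → 4 → E, 108.60619/10 → 10 → K; chars EK.
Square: 15.54568/2 → 7, 8.60619/1 → 8; chars 78.
Subsquare: 1.54568/0.0833333 → 18 → s, 0.60619/0.0416667 → 14 → o; chars so.
Extended square: 0.04568/0.00833333 → 5, 0.02286/0.00416667 → 5; chars 55.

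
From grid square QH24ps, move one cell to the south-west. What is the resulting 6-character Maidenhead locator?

Longitude subsquare p = 15; −1 → 14 = o.
Latitude subsquare s = 18; −1 → 17 = r.

QH24or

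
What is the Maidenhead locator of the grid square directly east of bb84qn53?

BB84qn63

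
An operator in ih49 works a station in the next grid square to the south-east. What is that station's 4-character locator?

IH58

Longitude square 4; +1 → 5.
Latitude square 9; −1 → 8.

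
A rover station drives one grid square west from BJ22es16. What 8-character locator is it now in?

BJ22es06

Longitude extended square 1; −1 → 0.
The latitude characters are unchanged.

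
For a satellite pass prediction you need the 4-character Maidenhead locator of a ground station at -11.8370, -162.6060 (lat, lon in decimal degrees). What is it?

AH88

Add 180° to longitude and 90° to latitude: 17.39, 78.16.
Field: 17.39/20 → 0 → A, 78.16/10 → 7 → H; chars AH.
Square: 17.39/2 → 8, 8.16/1 → 8; chars 88.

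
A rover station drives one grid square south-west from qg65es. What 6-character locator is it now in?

QG65dr

Longitude subsquare e = 4; −1 → 3 = d.
Latitude subsquare s = 18; −1 → 17 = r.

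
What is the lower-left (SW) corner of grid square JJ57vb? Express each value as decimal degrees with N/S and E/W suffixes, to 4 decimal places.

7.0417° N, 11.7500° E

Field J=9, J=9: +9·20° lon, +9·10° lat → SW at lon 0°, lat 0°.
Square 5, 7: +5·2° lon, +7·1° lat → SW at lon 10°, lat 7°.
Subsquare v=21, b=1: +21·0.0833333° lon, +1·0.0416667° lat → SW at lon 11.75°, lat 7.04167°.
latitude 7.0417° N, longitude 11.7500° E.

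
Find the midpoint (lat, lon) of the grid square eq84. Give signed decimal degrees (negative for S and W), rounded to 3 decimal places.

74.500, -83.000

Field E=4, Q=16: +4·20° lon, +16·10° lat → SW at lon -100°, lat 70°.
Square 8, 4: +8·2° lon, +4·1° lat → SW at lon -84°, lat 74°.
Cell spans 2° lon × 1° lat. Centre is SW corner plus half of each.
latitude 74.500, longitude -83.000.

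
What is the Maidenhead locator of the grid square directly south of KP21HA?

Latitude subsquare a = 0; −1 → -1, wraps to 23 = x, carry into square.
Latitude square 1; −1 → 0.
The longitude characters are unchanged.

KP20hx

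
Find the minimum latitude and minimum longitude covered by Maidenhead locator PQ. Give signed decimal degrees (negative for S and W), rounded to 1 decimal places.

Field P=15, Q=16: +15·20° lon, +16·10° lat → SW at lon 120°, lat 70°.
latitude 70.0, longitude 120.0.

70.0, 120.0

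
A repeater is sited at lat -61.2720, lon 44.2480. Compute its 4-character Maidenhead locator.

LC28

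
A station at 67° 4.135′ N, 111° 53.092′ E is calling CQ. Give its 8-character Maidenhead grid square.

Add 180° to longitude and 90° to latitude: 291.88487, 157.06892.
Field: 291.88487/20 → 14 → O, 157.06892/10 → 15 → P; chars OP.
Square: 11.88487/2 → 5, 7.06892/1 → 7; chars 57.
Subsquare: 1.88487/0.0833333 → 22 → w, 0.06892/0.0416667 → 1 → b; chars wb.
Extended square: 0.05153/0.00833333 → 6, 0.02725/0.00416667 → 6; chars 66.

OP57wb66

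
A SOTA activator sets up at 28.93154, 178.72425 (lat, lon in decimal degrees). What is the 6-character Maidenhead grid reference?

RL98iw

Shift to the Maidenhead origin (180°W, 90°S): lon 358.7242, lat 118.9315.
Field: 358.7242/20 → 17 → R, 118.9315/10 → 11 → L; chars RL.
Square: 18.7242/2 → 9, 8.9315/1 → 8; chars 98.
Subsquare: 0.7242/0.0833333 → 8 → i, 0.9315/0.0416667 → 22 → w; chars iw.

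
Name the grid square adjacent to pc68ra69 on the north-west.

PC68rb50

Longitude extended square 6; −1 → 5.
Latitude extended square 9; +1 → 10, wraps to 0, carry into subsquare.
Latitude subsquare a = 0; +1 → 1 = b.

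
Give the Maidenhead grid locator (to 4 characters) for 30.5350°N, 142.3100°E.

Add 180° to longitude and 90° to latitude: 322.31, 120.53.
Field: 322.31/20 → 16 → Q, 120.53/10 → 12 → M; chars QM.
Square: 2.31/2 → 1, 0.53/1 → 0; chars 10.

QM10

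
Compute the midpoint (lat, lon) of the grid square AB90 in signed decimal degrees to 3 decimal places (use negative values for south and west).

Field A=0, B=1: +0·20° lon, +1·10° lat → SW at lon -180°, lat -80°.
Square 9, 0: +9·2° lon, +0·1° lat → SW at lon -162°, lat -80°.
Cell spans 2° lon × 1° lat. Centre is SW corner plus half of each.
latitude -79.500, longitude -161.000.

-79.500, -161.000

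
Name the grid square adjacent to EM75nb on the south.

EM75na

Latitude subsquare b = 1; −1 → 0 = a.
The longitude characters are unchanged.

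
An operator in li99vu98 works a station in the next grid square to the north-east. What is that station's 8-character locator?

LI99wu09

Longitude extended square 9; +1 → 10, wraps to 0, carry into subsquare.
Longitude subsquare v = 21; +1 → 22 = w.
Latitude extended square 8; +1 → 9.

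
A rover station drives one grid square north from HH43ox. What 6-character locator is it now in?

Latitude subsquare x = 23; +1 → 24, wraps to 0 = a, carry into square.
Latitude square 3; +1 → 4.
The longitude characters are unchanged.

HH44oa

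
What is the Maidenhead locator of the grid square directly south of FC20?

Latitude square 0; −1 → -1, wraps to 9, carry into field.
Latitude field C = 2; −1 → 1 = B.
The longitude characters are unchanged.

FB29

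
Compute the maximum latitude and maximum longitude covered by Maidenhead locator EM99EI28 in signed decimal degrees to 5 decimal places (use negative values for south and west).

39.37083, -81.64167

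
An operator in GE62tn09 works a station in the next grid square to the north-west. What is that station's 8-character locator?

GE62so90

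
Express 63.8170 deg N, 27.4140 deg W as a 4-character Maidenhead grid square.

Shift to the Maidenhead origin (180°W, 90°S): lon 152.59, lat 153.82.
Field: 152.59/20 → 7 → H, 153.82/10 → 15 → P; chars HP.
Square: 12.59/2 → 6, 3.82/1 → 3; chars 63.

HP63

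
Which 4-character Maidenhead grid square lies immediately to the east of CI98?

DI08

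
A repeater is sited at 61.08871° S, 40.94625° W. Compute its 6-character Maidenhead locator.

GC98mv

Offset from 180°W / 90°S: lon 139.0538°, lat 28.9113°.
Field: lon ⌊139.0538/20⌋ = 6 → G; lat ⌊28.9113/10⌋ = 2 → C.
Square: lon ⌊19.0538/2⌋ = 9; lat ⌊8.9113/1⌋ = 8.
Subsquare: lon ⌊1.0538/0.0833333⌋ = 12 → m; lat ⌊0.9113/0.0416667⌋ = 21 → v.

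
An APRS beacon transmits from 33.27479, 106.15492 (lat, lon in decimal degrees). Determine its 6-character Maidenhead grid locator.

Add 180° to longitude and 90° to latitude: 286.1549, 123.2748.
Field: 286.1549/20 → 14 → O, 123.2748/10 → 12 → M; chars OM.
Square: 6.1549/2 → 3, 3.2748/1 → 3; chars 33.
Subsquare: 0.1549/0.0833333 → 1 → b, 0.2748/0.0416667 → 6 → g; chars bg.

OM33bg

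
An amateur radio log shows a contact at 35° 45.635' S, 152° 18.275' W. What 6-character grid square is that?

Shift to the Maidenhead origin (180°W, 90°S): lon 27.6954, lat 54.2394.
Field: lon ⌊27.6954/20⌋ = 1 → B; lat ⌊54.2394/10⌋ = 5 → F.
Square: lon ⌊7.6954/2⌋ = 3; lat ⌊4.2394/1⌋ = 4.
Subsquare: lon ⌊1.6954/0.0833333⌋ = 20 → u; lat ⌊0.2394/0.0416667⌋ = 5 → f.

BF34uf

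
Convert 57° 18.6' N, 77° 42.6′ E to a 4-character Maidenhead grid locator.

MO87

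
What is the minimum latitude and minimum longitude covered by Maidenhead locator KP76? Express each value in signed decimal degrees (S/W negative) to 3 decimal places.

66.000, 34.000

Field K=10, P=15: +10·20° lon, +15·10° lat → SW at lon 20°, lat 60°.
Square 7, 6: +7·2° lon, +6·1° lat → SW at lon 34°, lat 66°.
latitude 66.000, longitude 34.000.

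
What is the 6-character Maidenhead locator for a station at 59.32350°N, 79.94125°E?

MO99xh

Shift to the Maidenhead origin (180°W, 90°S): lon 259.9412, lat 149.3235.
Field: lon ⌊259.9412/20⌋ = 12 → M; lat ⌊149.3235/10⌋ = 14 → O.
Square: lon ⌊19.9412/2⌋ = 9; lat ⌊9.3235/1⌋ = 9.
Subsquare: lon ⌊1.9412/0.0833333⌋ = 23 → x; lat ⌊0.3235/0.0416667⌋ = 7 → h.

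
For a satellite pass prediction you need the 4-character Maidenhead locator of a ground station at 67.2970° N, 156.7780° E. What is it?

Shift to the Maidenhead origin (180°W, 90°S): lon 336.78, lat 157.30.
Field (20°×10°, letters A–R): lon ⌊336.78/20⌋ = 16 → Q; lat ⌊157.30/10⌋ = 15 → P.
Square (2°×1°, digits 0–9): lon ⌊16.78/2⌋ = 8; lat ⌊7.30/1⌋ = 7.

QP87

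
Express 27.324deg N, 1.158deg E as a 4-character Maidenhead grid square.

JL07

Shift to the Maidenhead origin (180°W, 90°S): lon 181.16, lat 117.32.
Field (20°×10°, letters A–R): 181.16/20 → 9 → J, 117.32/10 → 11 → L; chars JL.
Square (2°×1°, digits 0–9): 1.16/2 → 0, 7.32/1 → 7; chars 07.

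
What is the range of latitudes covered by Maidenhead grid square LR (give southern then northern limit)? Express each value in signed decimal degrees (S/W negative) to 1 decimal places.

80.0, 90.0

Field L=11, R=17: +11·20° lon, +17·10° lat → SW at lon 40°, lat 80°.
Cell spans 20° lon × 10° lat.
south 80.0, north 90.0.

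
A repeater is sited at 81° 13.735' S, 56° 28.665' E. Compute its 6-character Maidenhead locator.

LA88fs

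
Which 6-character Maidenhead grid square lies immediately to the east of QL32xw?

QL42aw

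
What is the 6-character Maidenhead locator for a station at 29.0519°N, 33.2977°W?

HL39ib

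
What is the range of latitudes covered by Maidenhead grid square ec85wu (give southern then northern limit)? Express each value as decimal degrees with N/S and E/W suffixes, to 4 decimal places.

Field E=4, C=2: +4·20° lon, +2·10° lat → SW at lon -100°, lat -70°.
Square 8, 5: +8·2° lon, +5·1° lat → SW at lon -84°, lat -65°.
Subsquare w=22, u=20: +22·0.0833333° lon, +20·0.0416667° lat → SW at lon -82.1667°, lat -64.1667°.
Cell spans 0.0833333° lon × 0.0416667° lat.
south 64.1667° S, north 64.1250° S.

64.1667° S, 64.1250° S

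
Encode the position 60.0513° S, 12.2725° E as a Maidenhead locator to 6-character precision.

Shift to the Maidenhead origin (180°W, 90°S): lon 192.2725, lat 29.9487.
Field: 192.2725/20 → 9 → J, 29.9487/10 → 2 → C; chars JC.
Square: 12.2725/2 → 6, 9.9487/1 → 9; chars 69.
Subsquare: 0.2725/0.0833333 → 3 → d, 0.9487/0.0416667 → 22 → w; chars dw.

JC69dw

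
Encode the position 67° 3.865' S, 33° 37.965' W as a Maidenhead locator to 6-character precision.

Offset from 180°W / 90°S: lon 146.3673°, lat 22.9356°.
Field: 146.3673/20 → 7 → H, 22.9356/10 → 2 → C; chars HC.
Square: 6.3673/2 → 3, 2.9356/1 → 2; chars 32.
Subsquare: 0.3673/0.0833333 → 4 → e, 0.9356/0.0416667 → 22 → w; chars ew.

HC32ew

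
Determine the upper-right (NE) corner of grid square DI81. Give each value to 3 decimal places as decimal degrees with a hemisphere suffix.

8.000° S, 102.000° W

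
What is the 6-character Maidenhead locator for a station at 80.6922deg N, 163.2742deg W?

AR80iq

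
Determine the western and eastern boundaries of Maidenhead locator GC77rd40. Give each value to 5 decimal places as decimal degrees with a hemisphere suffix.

Field G=6, C=2: +6·20° lon, +2·10° lat → SW at lon -60°, lat -70°.
Square 7, 7: +7·2° lon, +7·1° lat → SW at lon -46°, lat -63°.
Subsquare r=17, d=3: +17·0.0833333° lon, +3·0.0416667° lat → SW at lon -44.5833°, lat -62.875°.
Extended square 4, 0: +4·0.00833333° lon, +0·0.00416667° lat → SW at lon -44.55°, lat -62.875°.
Cell spans 0.00833333° lon × 0.00416667° lat.
west 44.55000° W, east 44.54167° W.

44.55000° W, 44.54167° W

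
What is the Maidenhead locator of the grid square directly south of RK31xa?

RK30xx

Latitude subsquare a = 0; −1 → -1, wraps to 23 = x, carry into square.
Latitude square 1; −1 → 0.
The longitude characters are unchanged.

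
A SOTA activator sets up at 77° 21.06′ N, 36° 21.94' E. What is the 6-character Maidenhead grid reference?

Offset from 180°W / 90°S: lon 216.3657°, lat 167.3510°.
Field (20°×10°, letters A–R): lon ⌊216.3657/20⌋ = 10 → K; lat ⌊167.3510/10⌋ = 16 → Q.
Square (2°×1°, digits 0–9): lon ⌊16.3657/2⌋ = 8; lat ⌊7.3510/1⌋ = 7.
Subsquare (5′×2.5′, letters a–x): lon ⌊0.3657/0.0833333⌋ = 4 → e; lat ⌊0.3510/0.0416667⌋ = 8 → i.

KQ87ei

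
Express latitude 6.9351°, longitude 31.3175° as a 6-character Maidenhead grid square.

KJ56pw

Shift to the Maidenhead origin (180°W, 90°S): lon 211.3175, lat 96.9351.
Field: 211.3175/20 → 10 → K, 96.9351/10 → 9 → J; chars KJ.
Square: 11.3175/2 → 5, 6.9351/1 → 6; chars 56.
Subsquare: 1.3175/0.0833333 → 15 → p, 0.9351/0.0416667 → 22 → w; chars pw.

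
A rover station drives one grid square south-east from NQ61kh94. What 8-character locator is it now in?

NQ61lh03

Longitude extended square 9; +1 → 10, wraps to 0, carry into subsquare.
Longitude subsquare k = 10; +1 → 11 = l.
Latitude extended square 4; −1 → 3.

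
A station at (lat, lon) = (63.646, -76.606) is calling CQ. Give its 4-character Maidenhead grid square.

FP13

Offset from 180°W / 90°S: lon 103.39°, lat 153.65°.
Field (20°×10°, letters A–R): lon ⌊103.39/20⌋ = 5 → F; lat ⌊153.65/10⌋ = 15 → P.
Square (2°×1°, digits 0–9): lon ⌊3.39/2⌋ = 1; lat ⌊3.65/1⌋ = 3.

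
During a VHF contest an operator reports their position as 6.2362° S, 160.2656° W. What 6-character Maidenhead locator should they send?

AI93us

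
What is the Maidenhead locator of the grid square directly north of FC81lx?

Latitude subsquare x = 23; +1 → 24, wraps to 0 = a, carry into square.
Latitude square 1; +1 → 2.
The longitude characters are unchanged.

FC82la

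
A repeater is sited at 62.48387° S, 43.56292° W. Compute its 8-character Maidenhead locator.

Offset from 180°W / 90°S: lon 136.43708°, lat 27.51613°.
Field: lon ⌊136.43708/20⌋ = 6 → G; lat ⌊27.51613/10⌋ = 2 → C.
Square: lon ⌊16.43708/2⌋ = 8; lat ⌊7.51613/1⌋ = 7.
Subsquare: lon ⌊0.43708/0.0833333⌋ = 5 → f; lat ⌊0.51613/0.0416667⌋ = 12 → m.
Extended square: lon ⌊0.02041/0.00833333⌋ = 2; lat ⌊0.01613/0.00416667⌋ = 3.

GC87fm23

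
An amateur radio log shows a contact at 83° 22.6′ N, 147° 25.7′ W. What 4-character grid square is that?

BR63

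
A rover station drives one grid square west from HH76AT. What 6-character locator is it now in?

Longitude subsquare a = 0; −1 → -1, wraps to 23 = x, carry into square.
Longitude square 7; −1 → 6.
The latitude characters are unchanged.

HH66xt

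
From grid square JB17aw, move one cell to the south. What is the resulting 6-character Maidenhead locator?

Latitude subsquare w = 22; −1 → 21 = v.
The longitude characters are unchanged.

JB17av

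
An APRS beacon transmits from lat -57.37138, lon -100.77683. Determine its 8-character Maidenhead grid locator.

DD92op60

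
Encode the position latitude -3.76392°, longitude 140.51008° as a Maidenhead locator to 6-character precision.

Shift to the Maidenhead origin (180°W, 90°S): lon 320.5101, lat 86.2361.
Field (20°×10°, letters A–R): lon ⌊320.5101/20⌋ = 16 → Q; lat ⌊86.2361/10⌋ = 8 → I.
Square (2°×1°, digits 0–9): lon ⌊0.5101/2⌋ = 0; lat ⌊6.2361/1⌋ = 6.
Subsquare (5′×2.5′, letters a–x): lon ⌊0.5101/0.0833333⌋ = 6 → g; lat ⌊0.2361/0.0416667⌋ = 5 → f.

QI06gf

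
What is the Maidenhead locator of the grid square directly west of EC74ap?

EC64xp

Longitude subsquare a = 0; −1 → -1, wraps to 23 = x, carry into square.
Longitude square 7; −1 → 6.
The latitude characters are unchanged.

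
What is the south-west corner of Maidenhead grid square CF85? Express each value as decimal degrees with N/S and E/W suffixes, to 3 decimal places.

35.000° S, 124.000° W

Field C=2, F=5: +2·20° lon, +5·10° lat → SW at lon -140°, lat -40°.
Square 8, 5: +8·2° lon, +5·1° lat → SW at lon -124°, lat -35°.
latitude 35.000° S, longitude 124.000° W.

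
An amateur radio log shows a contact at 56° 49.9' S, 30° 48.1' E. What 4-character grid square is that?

KD53

Offset from 180°W / 90°S: lon 210.80°, lat 33.17°.
Field: 210.80/20 → 10 → K, 33.17/10 → 3 → D; chars KD.
Square: 10.80/2 → 5, 3.17/1 → 3; chars 53.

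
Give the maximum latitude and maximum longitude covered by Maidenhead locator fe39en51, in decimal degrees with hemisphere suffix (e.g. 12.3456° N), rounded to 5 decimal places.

Field F=5, E=4: +5·20° lon, +4·10° lat → SW at lon -80°, lat -50°.
Square 3, 9: +3·2° lon, +9·1° lat → SW at lon -74°, lat -41°.
Subsquare e=4, n=13: +4·0.0833333° lon, +13·0.0416667° lat → SW at lon -73.6667°, lat -40.4583°.
Extended square 5, 1: +5·0.00833333° lon, +1·0.00416667° lat → SW at lon -73.625°, lat -40.4542°.
Cell spans 0.00833333° lon × 0.00416667° lat. NE corner is SW corner plus one full cell.
latitude 40.45000° S, longitude 73.61667° W.

40.45000° S, 73.61667° W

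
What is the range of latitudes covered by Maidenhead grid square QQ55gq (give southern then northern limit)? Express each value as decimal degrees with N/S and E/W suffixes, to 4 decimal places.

75.6667° N, 75.7083° N

Field Q=16, Q=16: +16·20° lon, +16·10° lat → SW at lon 140°, lat 70°.
Square 5, 5: +5·2° lon, +5·1° lat → SW at lon 150°, lat 75°.
Subsquare g=6, q=16: +6·0.0833333° lon, +16·0.0416667° lat → SW at lon 150.5°, lat 75.6667°.
Cell spans 0.0833333° lon × 0.0416667° lat.
south 75.6667° N, north 75.7083° N.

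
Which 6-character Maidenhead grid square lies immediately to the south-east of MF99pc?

MF99qb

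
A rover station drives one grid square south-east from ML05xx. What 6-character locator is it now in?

ML15aw

Longitude subsquare x = 23; +1 → 24, wraps to 0 = a, carry into square.
Longitude square 0; +1 → 1.
Latitude subsquare x = 23; −1 → 22 = w.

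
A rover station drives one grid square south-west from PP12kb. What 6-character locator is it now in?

PP12ja

Longitude subsquare k = 10; −1 → 9 = j.
Latitude subsquare b = 1; −1 → 0 = a.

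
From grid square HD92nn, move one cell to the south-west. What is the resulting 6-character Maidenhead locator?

Longitude subsquare n = 13; −1 → 12 = m.
Latitude subsquare n = 13; −1 → 12 = m.

HD92mm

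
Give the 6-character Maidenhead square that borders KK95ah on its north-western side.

KK85xi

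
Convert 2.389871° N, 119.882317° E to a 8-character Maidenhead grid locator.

Shift to the Maidenhead origin (180°W, 90°S): lon 299.88232, lat 92.38987.
Field: 299.88232/20 → 14 → O, 92.38987/10 → 9 → J; chars OJ.
Square: 19.88232/2 → 9, 2.38987/1 → 2; chars 92.
Subsquare: 1.88232/0.0833333 → 22 → w, 0.38987/0.0416667 → 9 → j; chars wj.
Extended square: 0.04898/0.00833333 → 5, 0.01487/0.00416667 → 3; chars 53.

OJ92wj53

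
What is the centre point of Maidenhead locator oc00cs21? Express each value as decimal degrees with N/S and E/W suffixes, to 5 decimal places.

69.24375° S, 100.18750° E

Field O=14, C=2: +14·20° lon, +2·10° lat → SW at lon 100°, lat -70°.
Square 0, 0: +0·2° lon, +0·1° lat → SW at lon 100°, lat -70°.
Subsquare c=2, s=18: +2·0.0833333° lon, +18·0.0416667° lat → SW at lon 100.167°, lat -69.25°.
Extended square 2, 1: +2·0.00833333° lon, +1·0.00416667° lat → SW at lon 100.183°, lat -69.2458°.
Cell spans 0.00833333° lon × 0.00416667° lat. Centre is SW corner plus half of each.
latitude 69.24375° S, longitude 100.18750° E.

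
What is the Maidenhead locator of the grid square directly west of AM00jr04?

Longitude extended square 0; −1 → -1, wraps to 9, carry into subsquare.
Longitude subsquare j = 9; −1 → 8 = i.
The latitude characters are unchanged.

AM00ir94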